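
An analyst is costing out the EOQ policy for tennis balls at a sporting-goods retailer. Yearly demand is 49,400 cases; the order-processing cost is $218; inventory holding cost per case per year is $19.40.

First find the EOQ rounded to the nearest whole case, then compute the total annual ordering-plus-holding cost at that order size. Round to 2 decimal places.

$20,441.26

Optimal lot size Q* = (2 × 49,400 × $218 / $19.4)^½ ≈ 1,053.67 → Q = 1,054 cases
Orders/yr = 49,400/1,054 = 46.869; ordering cost = 46.869 × $218 = $10,217.46
Average inventory = 1,054/2 = 527; holding cost = 527 × $19.4 = $10,223.80
Total = $10,217.46 + $10,223.80 = $20,441.26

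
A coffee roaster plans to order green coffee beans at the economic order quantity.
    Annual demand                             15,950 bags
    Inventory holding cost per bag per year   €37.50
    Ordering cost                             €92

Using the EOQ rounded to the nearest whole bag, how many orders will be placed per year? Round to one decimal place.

2DS/H = 2·15,950·92/37.5 = 78,261.33
EOQ = √78,261.33 ≈ 279.75 → Q = 280
Orders per year = D/Q = 15,950 / 280 = 56.964

57.0 orders per year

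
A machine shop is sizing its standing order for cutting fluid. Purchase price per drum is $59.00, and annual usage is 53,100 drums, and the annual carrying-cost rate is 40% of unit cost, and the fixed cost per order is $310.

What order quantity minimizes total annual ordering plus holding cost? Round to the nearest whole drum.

1,181 drums

Holding cost per drum per year: H = 40% × $59 = $23.6000
Optimal lot size Q* = (2 × 53,100 × $310 / $23.6)^½ ≈ 1,181.10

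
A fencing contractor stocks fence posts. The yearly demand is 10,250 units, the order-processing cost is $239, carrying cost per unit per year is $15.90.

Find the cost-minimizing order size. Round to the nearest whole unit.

Q* = √(2·D·S / H) = √(2·10,250·239 / 15.9) = √308,144.7 ≈ 555.11

555 units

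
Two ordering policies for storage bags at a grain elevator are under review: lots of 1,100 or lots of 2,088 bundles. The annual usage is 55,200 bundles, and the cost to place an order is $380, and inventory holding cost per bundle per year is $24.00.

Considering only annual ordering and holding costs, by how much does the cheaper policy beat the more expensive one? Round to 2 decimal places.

$2,832.89

Annual cost at Q: ordering D·S/Q plus holding Q·H/2.
TC(1,100) = (55,200/1,100)×380 + (1,100/2)×24 = $32,269.09
TC(2,088) = (55,200/2,088)×380 + (2,088/2)×24 = $35,101.98
|ΔTC| = |$32,269.09 − $35,101.98| = $2,832.89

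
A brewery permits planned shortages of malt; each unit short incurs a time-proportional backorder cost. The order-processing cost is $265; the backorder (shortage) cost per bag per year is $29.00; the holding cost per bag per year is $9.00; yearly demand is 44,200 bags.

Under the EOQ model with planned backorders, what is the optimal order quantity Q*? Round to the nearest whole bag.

Q* = √(2DS/H) · √((H + b)/b)
   = √(2 × 44,200 × 265 / 9) · √((9 + 29) / 29)
   = 1,613.347 × 1.1447 ≈ 1,846.80

1,847 bags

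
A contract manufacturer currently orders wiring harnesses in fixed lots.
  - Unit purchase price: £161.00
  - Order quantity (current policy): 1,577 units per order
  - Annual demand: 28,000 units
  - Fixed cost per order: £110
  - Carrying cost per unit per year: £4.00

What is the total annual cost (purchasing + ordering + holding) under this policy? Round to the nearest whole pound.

Annual ordering cost = (D/Q)·S = (28,000/1,577) × 110 = £1,953.08
Annual holding cost  = (Q/2)·H = (1,577/2) × 4 = £3,154.00
Purchase cost = D·C = 28,000 × 161 = £4,508,000.00
Total = £1,953.08 + £3,154.00 + £4,508,000.00 = £4,513,107.08

£4,513,107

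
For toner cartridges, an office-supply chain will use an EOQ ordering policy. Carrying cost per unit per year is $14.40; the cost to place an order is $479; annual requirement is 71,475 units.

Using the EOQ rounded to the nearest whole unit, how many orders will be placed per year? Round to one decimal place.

32.8 orders per year

Optimal lot size Q* = (2 × 71,475 × $479 / $14.4)^½ ≈ 2,180.61 → Q = 2,181
Orders per year = D/Q = 71,475 / 2,181 = 32.772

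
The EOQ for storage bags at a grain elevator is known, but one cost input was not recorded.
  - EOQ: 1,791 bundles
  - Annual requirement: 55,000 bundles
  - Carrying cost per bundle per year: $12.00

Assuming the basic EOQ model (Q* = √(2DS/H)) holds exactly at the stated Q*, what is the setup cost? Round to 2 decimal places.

EOQ relation: Q² = 2DS/H, so rearrange for the unknown.
S = Q²H / (2D) = 1,791² × 12 / (2 × 55,000) = 349.9288

$349.93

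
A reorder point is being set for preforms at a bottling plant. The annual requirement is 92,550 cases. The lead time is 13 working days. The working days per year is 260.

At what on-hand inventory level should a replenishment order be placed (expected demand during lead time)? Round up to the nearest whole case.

Daily demand d = 92,550 / 260 = 355.962 cases/day
Demand during lead time = 355.962 × 13 = 4,627.50
Reorder point = 4,627.50 → round up

4,628 cases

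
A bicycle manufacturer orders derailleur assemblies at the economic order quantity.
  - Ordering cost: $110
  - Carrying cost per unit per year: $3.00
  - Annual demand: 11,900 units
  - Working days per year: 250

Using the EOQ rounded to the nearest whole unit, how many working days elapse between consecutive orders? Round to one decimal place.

Optimal lot size Q* = (2 × 11,900 × $110 / $3)^½ ≈ 934.17 → Q = 934 units
T = Q/D × 250 days = 934/11,900 × 250 = 19.622 days

19.6 days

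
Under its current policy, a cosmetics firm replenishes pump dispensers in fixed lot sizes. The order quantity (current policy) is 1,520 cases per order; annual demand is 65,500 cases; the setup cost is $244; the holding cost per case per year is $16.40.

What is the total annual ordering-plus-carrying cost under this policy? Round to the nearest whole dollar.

$22,978

Annual ordering cost = (D/Q)·S = (65,500/1,520) × 244 = $10,514.47
Annual holding cost  = (Q/2)·H = (1,520/2) × 16.4 = $12,464.00
Total = $10,514.47 + $12,464.00 = $22,978.47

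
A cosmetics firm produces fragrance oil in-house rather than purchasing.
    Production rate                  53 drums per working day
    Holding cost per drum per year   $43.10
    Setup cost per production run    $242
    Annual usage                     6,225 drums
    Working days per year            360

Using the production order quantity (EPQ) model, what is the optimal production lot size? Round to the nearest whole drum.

322 drums

d = 6,225/360 = 17.2917 drums/day;  effective holding cost H(1 − d/p) = 43.1·(1 − 17.2917/53) = 29.03829
Q* = √(2DS / H_eff) = √(2·6,225·242 / 29.03829) ≈ 322.11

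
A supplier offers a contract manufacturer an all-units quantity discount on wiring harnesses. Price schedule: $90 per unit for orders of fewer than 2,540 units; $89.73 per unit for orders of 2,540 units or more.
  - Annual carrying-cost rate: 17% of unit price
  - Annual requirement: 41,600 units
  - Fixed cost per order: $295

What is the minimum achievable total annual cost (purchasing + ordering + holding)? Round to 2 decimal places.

$3,756,972.20

H₁ = 17%×$90 = $15.3000;  H₂ = 17%×$89.73 = $15.2541
EOQ₁ = √(2×41,600×295/15.3000) = 1,266.56  (< 2,540, feasible at tier 1)
EOQ₂ = √(2×41,600×295/15.2541) = 1,268.47  (< 2,540 → use Q = 2,540 at tier-2 price)
TC(tier 1 (EOQ₁), Q≈1,266.6) = $3,763,378.42
TC(tier 2, Q≈2,540.0) = $3,756,972.20
Minimum at tier 2: $3,756,972.20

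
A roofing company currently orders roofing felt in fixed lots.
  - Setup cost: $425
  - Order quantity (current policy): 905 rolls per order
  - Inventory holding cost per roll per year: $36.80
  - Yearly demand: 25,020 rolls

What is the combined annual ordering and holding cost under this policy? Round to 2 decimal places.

$28,401.72

Orders/yr = 25,020/905 = 27.646; ordering cost = 27.646 × $425 = $11,749.72
Average inventory = 905/2 = 452.5; holding cost = 452.5 × $36.8 = $16,652.00
Total = $11,749.72 + $16,652.00 = $28,401.72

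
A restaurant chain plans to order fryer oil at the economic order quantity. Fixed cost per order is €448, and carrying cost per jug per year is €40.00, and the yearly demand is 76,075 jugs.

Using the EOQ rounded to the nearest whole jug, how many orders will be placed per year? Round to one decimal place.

58.3 orders per year

Optimal lot size Q* = (2 × 76,075 × €448 / €40)^½ ≈ 1,305.40 → Q = 1,305
Orders per year = D/Q = 76,075 / 1,305 = 58.295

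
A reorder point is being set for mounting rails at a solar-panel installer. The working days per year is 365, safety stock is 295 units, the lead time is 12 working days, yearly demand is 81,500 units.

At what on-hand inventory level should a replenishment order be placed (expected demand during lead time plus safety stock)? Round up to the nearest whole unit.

Daily demand d = 81,500 / 365 = 223.288 units/day
Demand during lead time = 223.288 × 12 = 2,679.45
Reorder point = 2,679.45 + 295 = 2,974.45 → round up

2,975 units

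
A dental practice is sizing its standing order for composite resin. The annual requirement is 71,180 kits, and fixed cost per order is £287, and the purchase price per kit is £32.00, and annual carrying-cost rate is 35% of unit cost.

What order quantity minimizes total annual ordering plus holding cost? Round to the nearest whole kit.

Carrying cost H = £32 × 35% = £11.2000/kit/yr
Optimal lot size Q* = (2 × 71,180 × £287 / £11.2)^½ ≈ 1,909.97

1,910 kits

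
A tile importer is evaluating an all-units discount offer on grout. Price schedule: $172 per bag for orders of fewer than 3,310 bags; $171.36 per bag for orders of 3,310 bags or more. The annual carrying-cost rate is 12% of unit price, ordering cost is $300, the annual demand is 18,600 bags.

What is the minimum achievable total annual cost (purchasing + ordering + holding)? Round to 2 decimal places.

H₁ = 12%×$172 = $20.6400;  H₂ = 12%×$171.36 = $20.5632
EOQ₁ = √(2×18,600×300/20.6400) = 735.32  (< 3,310, feasible at tier 1)
EOQ₂ = √(2×18,600×300/20.5632) = 736.69  (< 3,310 → use Q = 3,310 at tier-2 price)
TC(tier 1 (EOQ₁), Q≈735.3) = $3,214,377.04
TC(tier 2, Q≈3,310.0) = $3,223,013.90
Minimum at tier 1 (EOQ₁): $3,214,377.04

$3,214,377.04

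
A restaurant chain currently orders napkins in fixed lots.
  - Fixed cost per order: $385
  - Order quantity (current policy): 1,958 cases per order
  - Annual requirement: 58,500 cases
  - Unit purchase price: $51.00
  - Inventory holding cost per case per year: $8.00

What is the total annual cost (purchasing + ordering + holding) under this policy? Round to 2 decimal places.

$3,002,834.81

Annual ordering cost = (D/Q)·S = (58,500/1,958) × 385 = $11,502.81
Annual holding cost  = (Q/2)·H = (1,958/2) × 8 = $7,832.00
Purchase cost = D·C = 58,500 × 51 = $2,983,500.00
Total = $11,502.81 + $7,832.00 + $2,983,500.00 = $3,002,834.81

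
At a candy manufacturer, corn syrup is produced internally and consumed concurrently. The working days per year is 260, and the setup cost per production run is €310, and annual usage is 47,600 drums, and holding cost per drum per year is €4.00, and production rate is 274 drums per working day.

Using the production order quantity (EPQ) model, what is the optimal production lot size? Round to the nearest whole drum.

d = 47,600/260 = 183.0769 drums/day;  effective holding cost H(1 − d/p) = 4·(1 − 183.0769/274) = 1.32734
Q* = √(2DS / H_eff) = √(2·47,600·310 / 1.32734) ≈ 4,715.28

4,715 drums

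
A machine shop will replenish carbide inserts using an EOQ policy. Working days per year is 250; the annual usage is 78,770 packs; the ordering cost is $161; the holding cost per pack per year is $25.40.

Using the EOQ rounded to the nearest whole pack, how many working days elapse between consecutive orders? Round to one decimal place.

Q* = √(2·D·S / H) = √(2·78,770·161 / 25.4) = √998,580.3 ≈ 999.29 → Q = 999 packs
Days between orders = 250 / (D/Q) = 250 / 78.849 ≈ 3.171

3.2 days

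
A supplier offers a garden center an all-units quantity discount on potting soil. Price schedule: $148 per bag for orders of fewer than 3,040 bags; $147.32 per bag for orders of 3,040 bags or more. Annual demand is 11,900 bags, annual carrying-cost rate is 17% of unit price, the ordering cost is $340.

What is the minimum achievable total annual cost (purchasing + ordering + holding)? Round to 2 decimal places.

$1,775,468.66

H₁ = 17%×$148 = $25.1600;  H₂ = 17%×$147.32 = $25.0444
EOQ₁ = √(2×11,900×340/25.1600) = 567.12  (< 3,040, feasible at tier 1)
EOQ₂ = √(2×11,900×340/25.0444) = 568.42  (< 3,040 → use Q = 3,040 at tier-2 price)
TC(tier 1 (EOQ₁), Q≈567.1) = $1,775,468.66
TC(tier 2, Q≈3,040.0) = $1,792,506.41
Minimum at tier 1 (EOQ₁): $1,775,468.66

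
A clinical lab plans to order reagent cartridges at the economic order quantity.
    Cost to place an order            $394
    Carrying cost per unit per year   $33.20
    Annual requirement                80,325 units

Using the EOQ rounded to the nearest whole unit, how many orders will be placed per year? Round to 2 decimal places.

58.16 orders per year

2DS/H = 2·80,325·394/33.2 = 1,906,509.04
EOQ = √1,906,509.04 ≈ 1,380.76 → Q = 1,381
N = D/Q = 80,325/1,381 ≈ 58.164 orders/yr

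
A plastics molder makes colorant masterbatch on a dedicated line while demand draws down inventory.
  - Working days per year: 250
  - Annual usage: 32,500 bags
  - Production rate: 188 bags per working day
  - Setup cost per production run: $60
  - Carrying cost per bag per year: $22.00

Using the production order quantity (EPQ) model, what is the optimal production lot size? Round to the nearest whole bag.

Daily demand d = 32,500/250 = 130.000; p = 188; 1 − d/p = 0.30851
EPQ = √(2DS / (H(1 − d/p)))
    = √(2 × 32,500 × 60 / (22 × 0.30851)) ≈ 758.03

758 bags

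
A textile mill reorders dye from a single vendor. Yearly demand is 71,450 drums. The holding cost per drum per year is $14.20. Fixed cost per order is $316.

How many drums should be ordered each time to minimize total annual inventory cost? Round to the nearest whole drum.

EOQ = √(2DS/H) = √(2 × 71,450 × 316 / 14.2)
    = √(3,180,028.17) ≈ 1,783.26

1,783 drums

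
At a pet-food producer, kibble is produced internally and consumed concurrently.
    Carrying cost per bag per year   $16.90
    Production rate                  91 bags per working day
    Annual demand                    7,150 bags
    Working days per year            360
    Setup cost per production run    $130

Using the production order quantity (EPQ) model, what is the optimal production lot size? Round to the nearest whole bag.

d = 7,150/360 = 19.8611 bags/day;  effective holding cost H(1 − d/p) = 16.9·(1 − 19.8611/91) = 13.21151
Q* = √(2DS / H_eff) = √(2·7,150·130 / 13.21151) ≈ 375.11

375 bags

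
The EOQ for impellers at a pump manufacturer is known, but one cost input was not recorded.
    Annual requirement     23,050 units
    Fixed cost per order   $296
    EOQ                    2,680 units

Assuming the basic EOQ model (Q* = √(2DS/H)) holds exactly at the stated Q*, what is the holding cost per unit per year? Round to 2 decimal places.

EOQ relation: Q² = 2DS/H, so rearrange for the unknown.
H = 2DS / Q² = 2 × 23,050 × 296 / 2,680² = 1.8999

$1.90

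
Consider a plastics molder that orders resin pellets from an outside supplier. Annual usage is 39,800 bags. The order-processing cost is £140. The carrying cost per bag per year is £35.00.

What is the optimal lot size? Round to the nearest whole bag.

564 bags

Q* = √(2·D·S / H) = √(2·39,800·140 / 35) = √318,400.0 ≈ 564.27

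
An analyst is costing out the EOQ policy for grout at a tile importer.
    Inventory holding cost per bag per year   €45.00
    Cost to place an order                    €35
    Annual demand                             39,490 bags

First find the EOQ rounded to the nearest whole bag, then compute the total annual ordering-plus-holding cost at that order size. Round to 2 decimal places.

€11,153.19

Optimal lot size Q* = (2 × 39,490 × €35 / €45)^½ ≈ 247.85 → Q = 248 bags
Annual ordering cost = (D/Q)·S = (39,490/248) × 35 = €5,573.19
Annual holding cost  = (Q/2)·H = (248/2) × 45 = €5,580.00
Total = €5,573.19 + €5,580.00 = €11,153.19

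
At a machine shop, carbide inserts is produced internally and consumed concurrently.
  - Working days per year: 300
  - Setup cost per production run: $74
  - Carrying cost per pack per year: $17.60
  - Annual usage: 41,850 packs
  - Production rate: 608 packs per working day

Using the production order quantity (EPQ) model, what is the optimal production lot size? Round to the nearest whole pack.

676 packs

d = 41,850/300 = 139.5000 packs/day;  effective holding cost H(1 − d/p) = 17.6·(1 − 139.5000/608) = 13.56184
Q* = √(2DS / H_eff) = √(2·41,850·74 / 13.56184) ≈ 675.80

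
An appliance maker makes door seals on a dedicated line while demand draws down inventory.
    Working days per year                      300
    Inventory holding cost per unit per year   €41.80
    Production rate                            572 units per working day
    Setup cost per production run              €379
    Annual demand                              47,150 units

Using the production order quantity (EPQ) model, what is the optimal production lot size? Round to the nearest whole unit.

1,086 units

d = 47,150/300 = 157.1667 units/day;  effective holding cost H(1 − d/p) = 41.8·(1 − 157.1667/572) = 30.31474
Q* = √(2DS / H_eff) = √(2·47,150·379 / 30.31474) ≈ 1,085.80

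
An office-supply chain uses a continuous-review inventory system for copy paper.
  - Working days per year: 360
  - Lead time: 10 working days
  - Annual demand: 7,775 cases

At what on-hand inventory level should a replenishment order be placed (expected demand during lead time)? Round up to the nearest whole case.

Daily demand d = 7,775 / 360 = 21.597 cases/day
Demand during lead time = 21.597 × 10 = 215.97
Reorder point = 215.97 → round up

216 cases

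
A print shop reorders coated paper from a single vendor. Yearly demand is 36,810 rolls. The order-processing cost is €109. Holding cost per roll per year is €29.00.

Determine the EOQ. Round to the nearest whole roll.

Optimal lot size Q* = (2 × 36,810 × €109 / €29)^½ ≈ 526.03

526 rolls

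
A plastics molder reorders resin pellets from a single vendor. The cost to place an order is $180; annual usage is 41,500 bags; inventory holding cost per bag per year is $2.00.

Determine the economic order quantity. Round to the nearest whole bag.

Optimal lot size Q* = (2 × 41,500 × $180 / $2)^½ ≈ 2,733.13

2,733 bags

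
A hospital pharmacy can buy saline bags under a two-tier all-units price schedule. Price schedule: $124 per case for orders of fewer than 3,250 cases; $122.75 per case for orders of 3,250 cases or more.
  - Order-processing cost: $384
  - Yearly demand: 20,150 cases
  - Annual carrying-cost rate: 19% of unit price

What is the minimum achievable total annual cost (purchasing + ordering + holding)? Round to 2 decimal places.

H₁ = 19%×$124 = $23.5600;  H₂ = 19%×$122.75 = $23.3225
EOQ₁ = √(2×20,150×384/23.5600) = 810.46  (< 3,250, feasible at tier 1)
EOQ₂ = √(2×20,150×384/23.3225) = 814.57  (< 3,250 → use Q = 3,250 at tier-2 price)
TC(tier 1 (EOQ₁), Q≈810.5) = $2,517,694.39
TC(tier 2, Q≈3,250.0) = $2,513,692.36
Minimum at tier 2: $2,513,692.36

$2,513,692.36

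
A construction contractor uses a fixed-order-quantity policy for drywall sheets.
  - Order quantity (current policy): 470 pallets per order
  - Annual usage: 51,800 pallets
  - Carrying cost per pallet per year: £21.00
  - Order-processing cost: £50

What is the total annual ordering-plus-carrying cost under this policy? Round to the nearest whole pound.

£10,446

Ordering: D/Q × S = 51,800/470 × £50 = £5,510.64
Holding:  Q/2 × H = 470/2 × £21 = £4,935.00
Total = £5,510.64 + £4,935.00 = £10,445.64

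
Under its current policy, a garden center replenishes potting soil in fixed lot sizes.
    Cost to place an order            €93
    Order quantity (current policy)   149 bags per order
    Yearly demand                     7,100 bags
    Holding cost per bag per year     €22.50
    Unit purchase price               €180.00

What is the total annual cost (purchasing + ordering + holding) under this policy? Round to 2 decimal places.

€1,284,107.79

Ordering: D/Q × S = 7,100/149 × €93 = €4,431.54
Holding:  Q/2 × H = 149/2 × €22.5 = €1,676.25
Purchase cost = D·C = 7,100 × 180 = €1,278,000.00
Total = €4,431.54 + €1,676.25 + €1,278,000.00 = €1,284,107.79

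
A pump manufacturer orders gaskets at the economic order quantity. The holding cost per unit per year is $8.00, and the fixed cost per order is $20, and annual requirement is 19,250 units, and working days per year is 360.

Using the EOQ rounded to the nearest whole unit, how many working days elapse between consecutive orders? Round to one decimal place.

5.8 days

2DS/H = 2·19,250·20/8 = 96,250.00
EOQ = √96,250.00 ≈ 310.24 → Q = 310 units
T = Q/D × 360 days = 310/19,250 × 360 = 5.797 days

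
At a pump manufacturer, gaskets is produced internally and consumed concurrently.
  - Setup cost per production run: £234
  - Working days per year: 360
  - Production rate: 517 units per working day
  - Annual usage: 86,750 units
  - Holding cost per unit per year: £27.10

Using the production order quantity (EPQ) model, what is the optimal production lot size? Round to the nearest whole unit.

Daily demand d = 86,750/360 = 240.972; p = 517; 1 − d/p = 0.53390
EPQ = √(2DS / (H(1 − d/p)))
    = √(2 × 86,750 × 234 / (27.1 × 0.53390)) ≈ 1,675.10

1,675 units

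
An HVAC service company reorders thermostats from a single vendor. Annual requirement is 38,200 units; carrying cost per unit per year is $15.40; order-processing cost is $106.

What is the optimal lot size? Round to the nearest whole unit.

725 units

Optimal lot size Q* = (2 × 38,200 × $106 / $15.4)^½ ≈ 725.17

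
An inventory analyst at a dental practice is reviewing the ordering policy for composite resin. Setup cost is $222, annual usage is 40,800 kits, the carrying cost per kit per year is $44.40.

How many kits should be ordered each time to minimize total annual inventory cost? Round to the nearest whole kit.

Optimal lot size Q* = (2 × 40,800 × $222 / $44.4)^½ ≈ 638.75

639 kits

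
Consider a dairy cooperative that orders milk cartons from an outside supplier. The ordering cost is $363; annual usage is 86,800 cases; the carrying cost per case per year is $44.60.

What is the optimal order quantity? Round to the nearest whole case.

Optimal lot size Q* = (2 × 86,800 × $363 / $44.6)^½ ≈ 1,188.67

1,189 cases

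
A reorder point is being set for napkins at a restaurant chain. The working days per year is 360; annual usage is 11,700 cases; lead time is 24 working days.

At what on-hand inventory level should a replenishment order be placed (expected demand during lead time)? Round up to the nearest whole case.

Daily demand d = 11,700 / 360 = 32.500 cases/day
Demand during lead time = 32.500 × 24 = 780.00
Reorder point = 780.00 → round up

780 cases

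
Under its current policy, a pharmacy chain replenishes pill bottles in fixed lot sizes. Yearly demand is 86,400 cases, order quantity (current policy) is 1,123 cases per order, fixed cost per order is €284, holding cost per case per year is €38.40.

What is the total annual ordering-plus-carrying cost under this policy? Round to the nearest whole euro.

Annual ordering cost = (D/Q)·S = (86,400/1,123) × 284 = €21,850.04
Annual holding cost  = (Q/2)·H = (1,123/2) × 38.4 = €21,561.60
Total = €21,850.04 + €21,561.60 = €43,411.64

€43,412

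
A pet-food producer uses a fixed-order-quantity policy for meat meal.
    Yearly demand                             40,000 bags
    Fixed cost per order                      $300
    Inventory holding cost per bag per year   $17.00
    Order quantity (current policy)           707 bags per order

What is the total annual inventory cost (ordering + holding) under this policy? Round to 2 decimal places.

$22,982.63

Orders/yr = 40,000/707 = 56.577; ordering cost = 56.577 × $300 = $16,973.13
Average inventory = 707/2 = 353.5; holding cost = 353.5 × $17 = $6,009.50
Total = $16,973.13 + $6,009.50 = $22,982.63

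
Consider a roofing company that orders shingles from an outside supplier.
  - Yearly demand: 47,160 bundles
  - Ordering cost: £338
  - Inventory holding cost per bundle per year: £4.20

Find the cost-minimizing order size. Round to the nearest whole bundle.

Q* = √(2·D·S / H) = √(2·47,160·338 / 4.2) = √7,590,514.3 ≈ 2,755.09

2,755 bundles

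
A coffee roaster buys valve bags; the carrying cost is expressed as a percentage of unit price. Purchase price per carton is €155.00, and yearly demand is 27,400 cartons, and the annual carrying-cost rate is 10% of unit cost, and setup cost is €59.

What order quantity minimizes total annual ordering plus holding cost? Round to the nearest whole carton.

457 cartons

Carrying cost H = €155 × 10% = €15.5000/carton/yr
Q* = √(2·D·S / H) = √(2·27,400·59 / 15.5) = √208,593.5 ≈ 456.72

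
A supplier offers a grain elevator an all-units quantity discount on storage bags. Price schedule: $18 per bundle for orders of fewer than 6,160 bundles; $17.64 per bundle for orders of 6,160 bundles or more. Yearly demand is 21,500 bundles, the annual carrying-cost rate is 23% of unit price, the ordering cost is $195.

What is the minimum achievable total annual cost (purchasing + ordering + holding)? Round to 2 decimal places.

$392,436.78

H₁ = 23%×$18 = $4.1400;  H₂ = 23%×$17.64 = $4.0572
EOQ₁ = √(2×21,500×195/4.1400) = 1,423.15  (< 6,160, feasible at tier 1)
EOQ₂ = √(2×21,500×195/4.0572) = 1,437.60  (< 6,160 → use Q = 6,160 at tier-2 price)
TC(tier 1 (EOQ₁), Q≈1,423.2) = $392,891.85
TC(tier 2, Q≈6,160.0) = $392,436.78
Minimum at tier 2: $392,436.78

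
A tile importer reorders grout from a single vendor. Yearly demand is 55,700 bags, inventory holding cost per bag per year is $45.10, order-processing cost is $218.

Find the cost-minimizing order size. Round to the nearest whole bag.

734 bags

Optimal lot size Q* = (2 × 55,700 × $218 / $45.1)^½ ≈ 733.81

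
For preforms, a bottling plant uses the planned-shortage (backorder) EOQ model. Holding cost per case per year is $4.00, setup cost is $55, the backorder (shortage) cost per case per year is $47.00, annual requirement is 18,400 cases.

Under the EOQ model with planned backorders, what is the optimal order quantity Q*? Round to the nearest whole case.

741 cases

Q* = √(2DS/H) · √((H + b)/b)
   = √(2 × 18,400 × 55 / 4) · √((4 + 47) / 47)
   = 711.337 × 1.0417 ≈ 740.99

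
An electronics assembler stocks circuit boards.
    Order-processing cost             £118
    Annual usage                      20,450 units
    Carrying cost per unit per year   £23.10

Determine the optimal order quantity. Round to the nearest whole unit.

457 units

Q* = √(2·D·S / H) = √(2·20,450·118 / 23.1) = √208,926.4 ≈ 457.08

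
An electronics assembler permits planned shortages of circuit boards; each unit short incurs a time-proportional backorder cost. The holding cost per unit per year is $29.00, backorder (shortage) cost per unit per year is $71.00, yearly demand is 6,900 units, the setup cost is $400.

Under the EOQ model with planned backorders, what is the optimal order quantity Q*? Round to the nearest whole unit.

Q* = √(2DS/H) · √((H + b)/b)
   = √(2 × 6,900 × 400 / 29) · √((29 + 71) / 71)
   = 436.285 × 1.1868 ≈ 517.78

518 units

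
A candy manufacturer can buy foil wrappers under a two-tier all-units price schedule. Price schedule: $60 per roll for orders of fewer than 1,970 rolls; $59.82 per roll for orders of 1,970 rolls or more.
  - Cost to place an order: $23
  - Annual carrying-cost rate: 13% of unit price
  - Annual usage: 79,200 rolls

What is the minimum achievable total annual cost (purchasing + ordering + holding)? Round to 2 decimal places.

H₁ = 13%×$60 = $7.8000;  H₂ = 13%×$59.82 = $7.7766
EOQ₁ = √(2×79,200×23/7.8000) = 683.43  (< 1,970, feasible at tier 1)
EOQ₂ = √(2×79,200×23/7.7766) = 684.46  (< 1,970 → use Q = 1,970 at tier-2 price)
TC(tier 1 (EOQ₁), Q≈683.4) = $4,757,330.76
TC(tier 2, Q≈1,970.0) = $4,746,328.62
Minimum at tier 2: $4,746,328.62

$4,746,328.62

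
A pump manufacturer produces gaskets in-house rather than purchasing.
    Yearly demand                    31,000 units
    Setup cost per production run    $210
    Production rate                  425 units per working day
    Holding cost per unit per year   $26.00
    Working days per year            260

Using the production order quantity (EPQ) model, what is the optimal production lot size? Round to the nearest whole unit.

d = 31,000/260 = 119.2308 units/day;  effective holding cost H(1 − d/p) = 26·(1 − 119.2308/425) = 18.70588
Q* = √(2DS / H_eff) = √(2·31,000·210 / 18.70588) ≈ 834.29

834 units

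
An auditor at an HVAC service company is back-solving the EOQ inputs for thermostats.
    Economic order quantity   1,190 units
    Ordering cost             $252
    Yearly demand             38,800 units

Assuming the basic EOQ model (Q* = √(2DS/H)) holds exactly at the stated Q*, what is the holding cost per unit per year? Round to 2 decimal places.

EOQ relation: Q² = 2DS/H, so rearrange for the unknown.
H = 2DS / Q² = 2 × 38,800 × 252 / 1,190² = 13.8092

$13.81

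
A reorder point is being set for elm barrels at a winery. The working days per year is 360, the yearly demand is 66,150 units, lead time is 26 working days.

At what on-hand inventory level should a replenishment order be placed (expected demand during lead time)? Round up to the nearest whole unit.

Daily demand d = 66,150 / 360 = 183.750 units/day
Demand during lead time = 183.750 × 26 = 4,777.50
Reorder point = 4,777.50 → round up

4,778 units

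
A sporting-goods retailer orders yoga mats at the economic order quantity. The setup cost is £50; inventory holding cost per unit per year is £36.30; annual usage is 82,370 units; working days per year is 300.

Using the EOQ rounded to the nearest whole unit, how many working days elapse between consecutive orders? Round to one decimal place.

EOQ = √(2DS/H) = √(2 × 82,370 × 50 / 36.3)
    = √(226,914.60) ≈ 476.36 → Q = 476 units
T = Q/D × 300 days = 476/82,370 × 300 = 1.734 days

1.7 days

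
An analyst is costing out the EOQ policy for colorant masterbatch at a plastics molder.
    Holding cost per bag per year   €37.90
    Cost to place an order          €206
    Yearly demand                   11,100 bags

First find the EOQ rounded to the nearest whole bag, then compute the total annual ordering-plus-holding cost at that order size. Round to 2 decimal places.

Optimal lot size Q* = (2 × 11,100 × €206 / €37.9)^½ ≈ 347.37 → Q = 347 bags
Orders/yr = 11,100/347 = 31.988; ordering cost = 31.988 × €206 = €6,589.63
Average inventory = 347/2 = 173.5; holding cost = 173.5 × €37.9 = €6,575.65
Total = €6,589.63 + €6,575.65 = €13,165.28

€13,165.28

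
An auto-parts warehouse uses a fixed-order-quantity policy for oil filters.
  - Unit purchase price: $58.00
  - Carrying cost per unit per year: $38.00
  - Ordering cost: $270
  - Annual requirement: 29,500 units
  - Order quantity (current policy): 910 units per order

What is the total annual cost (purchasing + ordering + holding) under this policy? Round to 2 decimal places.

Ordering: D/Q × S = 29,500/910 × $270 = $8,752.75
Holding:  Q/2 × H = 910/2 × $38 = $17,290.00
Purchase cost = D·C = 29,500 × 58 = $1,711,000.00
Total = $8,752.75 + $17,290.00 + $1,711,000.00 = $1,737,042.75

$1,737,042.75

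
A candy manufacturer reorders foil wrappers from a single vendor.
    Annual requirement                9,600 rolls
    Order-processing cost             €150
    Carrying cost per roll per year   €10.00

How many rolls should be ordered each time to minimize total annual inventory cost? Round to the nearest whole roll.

537 rolls

2DS/H = 2·9,600·150/10 = 288,000.00
EOQ = √288,000.00 ≈ 536.66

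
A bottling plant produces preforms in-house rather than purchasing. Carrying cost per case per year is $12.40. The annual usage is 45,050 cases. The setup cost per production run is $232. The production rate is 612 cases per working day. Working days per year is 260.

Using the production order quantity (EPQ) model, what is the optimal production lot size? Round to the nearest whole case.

1,533 cases

d = 45,050/260 = 173.2692 cases/day;  effective holding cost H(1 − d/p) = 12.4·(1 − 173.2692/612) = 8.88932
Q* = √(2DS / H_eff) = √(2·45,050·232 / 8.88932) ≈ 1,533.46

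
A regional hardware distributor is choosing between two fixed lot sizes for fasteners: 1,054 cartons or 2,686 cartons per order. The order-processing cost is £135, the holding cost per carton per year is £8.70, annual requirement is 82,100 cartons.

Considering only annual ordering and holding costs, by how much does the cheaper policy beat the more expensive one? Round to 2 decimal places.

£709.94

TC(Q) = (D/Q)S + (Q/2)H
TC(1,054) = (82,100/1,054)×135 + (1,054/2)×8.7 = £15,100.55
TC(2,686) = (82,100/2,686)×135 + (2,686/2)×8.7 = £15,810.50
|ΔTC| = |£15,100.55 − £15,810.50| = £709.94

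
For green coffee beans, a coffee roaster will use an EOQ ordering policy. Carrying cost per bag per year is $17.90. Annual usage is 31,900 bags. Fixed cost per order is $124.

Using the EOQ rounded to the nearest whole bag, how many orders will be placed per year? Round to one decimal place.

EOQ = √(2DS/H) = √(2 × 31,900 × 124 / 17.9)
    = √(441,966.48) ≈ 664.81 → Q = 665
Orders per year = D/Q = 31,900 / 665 = 47.970

48.0 orders per year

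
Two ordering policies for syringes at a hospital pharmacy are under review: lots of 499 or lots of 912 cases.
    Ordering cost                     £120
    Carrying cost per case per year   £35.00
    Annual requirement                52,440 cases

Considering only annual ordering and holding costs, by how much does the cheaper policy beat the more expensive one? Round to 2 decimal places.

£1,516.68

For each Q, cost = (D/Q)·S + (Q/2)·H.
TC(499) = (52,440/499)×120 + (499/2)×35 = £21,343.32
TC(912) = (52,440/912)×120 + (912/2)×35 = £22,860.00
Lots of 499 are cheaper by £1,516.68.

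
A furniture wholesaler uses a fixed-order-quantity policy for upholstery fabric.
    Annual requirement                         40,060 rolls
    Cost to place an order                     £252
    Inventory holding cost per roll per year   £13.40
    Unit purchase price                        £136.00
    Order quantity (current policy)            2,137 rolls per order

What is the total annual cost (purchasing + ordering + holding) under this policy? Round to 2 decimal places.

Ordering: D/Q × S = 40,060/2,137 × £252 = £4,723.97
Holding:  Q/2 × H = 2,137/2 × £13.4 = £14,317.90
Purchase cost = D·C = 40,060 × 136 = £5,448,160.00
Total = £4,723.97 + £14,317.90 + £5,448,160.00 = £5,467,201.87

£5,467,201.87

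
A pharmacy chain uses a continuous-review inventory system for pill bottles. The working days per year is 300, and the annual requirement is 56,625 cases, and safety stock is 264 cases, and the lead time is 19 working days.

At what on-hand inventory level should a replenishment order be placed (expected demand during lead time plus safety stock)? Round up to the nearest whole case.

3,851 cases

Daily demand d = 56,625 / 300 = 188.750 cases/day
Demand during lead time = 188.750 × 19 = 3,586.25
Reorder point = 3,586.25 + 264 = 3,850.25 → round up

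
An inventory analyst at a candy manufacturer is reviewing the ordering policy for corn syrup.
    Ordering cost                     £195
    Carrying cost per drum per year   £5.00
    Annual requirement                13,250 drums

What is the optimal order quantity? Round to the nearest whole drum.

1,017 drums

Q* = √(2·D·S / H) = √(2·13,250·195 / 5) = √1,033,500.0 ≈ 1,016.61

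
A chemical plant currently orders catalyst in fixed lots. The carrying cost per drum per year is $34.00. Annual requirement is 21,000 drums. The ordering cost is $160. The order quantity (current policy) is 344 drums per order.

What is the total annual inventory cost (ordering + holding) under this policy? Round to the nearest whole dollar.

Orders/yr = 21,000/344 = 61.047; ordering cost = 61.047 × $160 = $9,767.44
Average inventory = 344/2 = 172; holding cost = 172 × $34 = $5,848.00
Total = $9,767.44 + $5,848.00 = $15,615.44

$15,615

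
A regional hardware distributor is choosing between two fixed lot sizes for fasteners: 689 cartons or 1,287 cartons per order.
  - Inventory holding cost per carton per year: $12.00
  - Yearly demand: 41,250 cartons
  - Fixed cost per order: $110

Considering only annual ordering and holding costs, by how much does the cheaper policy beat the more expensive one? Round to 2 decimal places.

$528.01

TC(Q) = (D/Q)S + (Q/2)H
TC(689) = (41,250/689)×110 + (689/2)×12 = $10,719.63
TC(1,287) = (41,250/1,287)×110 + (1,287/2)×12 = $11,247.64
Cheaper: Q = 689.  Difference = $528.01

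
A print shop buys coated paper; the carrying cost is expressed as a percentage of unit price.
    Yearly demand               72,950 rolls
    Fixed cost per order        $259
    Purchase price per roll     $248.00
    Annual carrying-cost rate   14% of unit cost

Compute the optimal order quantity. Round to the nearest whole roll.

Carrying cost H = $248 × 14% = $34.7200/roll/yr
EOQ = √(2DS/H) = √(2 × 72,950 × 259 / 34.72)
    = √(1,088,366.94) ≈ 1,043.25

1,043 rolls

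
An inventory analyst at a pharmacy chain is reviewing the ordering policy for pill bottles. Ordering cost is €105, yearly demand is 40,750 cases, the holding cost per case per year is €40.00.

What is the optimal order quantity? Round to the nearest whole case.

463 cases

Optimal lot size Q* = (2 × 40,750 × €105 / €40)^½ ≈ 462.53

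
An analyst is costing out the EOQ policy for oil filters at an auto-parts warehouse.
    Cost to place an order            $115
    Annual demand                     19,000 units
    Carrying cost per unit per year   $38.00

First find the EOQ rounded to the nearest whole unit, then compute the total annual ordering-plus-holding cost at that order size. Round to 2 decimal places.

EOQ = √(2DS/H) = √(2 × 19,000 × 115 / 38)
    = √(115,000.00) ≈ 339.12 → Q = 339 units
Ordering: D/Q × S = 19,000/339 × $115 = $6,445.43
Holding:  Q/2 × H = 339/2 × $38 = $6,441.00
Total = $6,445.43 + $6,441.00 = $12,886.43

$12,886.43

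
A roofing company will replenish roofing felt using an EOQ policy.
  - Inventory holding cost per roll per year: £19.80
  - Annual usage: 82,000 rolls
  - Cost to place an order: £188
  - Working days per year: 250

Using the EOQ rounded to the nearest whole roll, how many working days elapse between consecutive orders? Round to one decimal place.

3.8 days

2DS/H = 2·82,000·188/19.8 = 1,557,171.72
EOQ = √1,557,171.72 ≈ 1,247.87 → Q = 1,248 rolls
T = Q/D × 250 days = 1,248/82,000 × 250 = 3.805 days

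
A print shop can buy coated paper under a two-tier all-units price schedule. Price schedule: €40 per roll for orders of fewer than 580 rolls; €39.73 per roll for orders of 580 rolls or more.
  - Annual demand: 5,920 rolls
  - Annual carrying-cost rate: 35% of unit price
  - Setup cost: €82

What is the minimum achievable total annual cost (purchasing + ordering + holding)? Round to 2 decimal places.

€240,071.16

H₁ = 35%×€40 = €14.0000;  H₂ = 35%×€39.73 = €13.9055
EOQ₁ = √(2×5,920×82/14.0000) = 263.34  (< 580, feasible at tier 1)
EOQ₂ = √(2×5,920×82/13.9055) = 264.23  (< 580 → use Q = 580 at tier-2 price)
TC(tier 1 (EOQ₁), Q≈263.3) = €240,486.78
TC(tier 2, Q≈580.0) = €240,071.16
Minimum at tier 2: €240,071.16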